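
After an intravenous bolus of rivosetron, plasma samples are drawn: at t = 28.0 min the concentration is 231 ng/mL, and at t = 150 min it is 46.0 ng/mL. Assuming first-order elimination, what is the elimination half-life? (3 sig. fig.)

52.4 minutes

k = ln(C₁/C₂) / (t₂ − t₁) = ln(231/46.0) / (150 − 28.0)
  = 1.614 / 122.0 = 0.01323 min⁻¹
t½ = ln 2 / k = ln 2 / 0.01323 ≈ 52.4 minutes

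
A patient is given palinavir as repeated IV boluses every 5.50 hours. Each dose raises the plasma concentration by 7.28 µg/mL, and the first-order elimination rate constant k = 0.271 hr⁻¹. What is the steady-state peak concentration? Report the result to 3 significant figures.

9.40 µg/mL

Fraction remaining after one interval: e^(−kτ) = e^(−0.2710 × 5.50) = 0.2253
R = 1 / (1 − 0.2253) = 1.291
Css,max = 7.28 × 1.291 ≈ 9.40 µg/mL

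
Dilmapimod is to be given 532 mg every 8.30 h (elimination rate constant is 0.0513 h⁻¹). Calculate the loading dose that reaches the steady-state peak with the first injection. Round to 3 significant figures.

Accumulation ratio R = 1 / (1 − e^(−kτ)) = 1 / (1 − e^(−0.05130×8.30)) = 1 / (1 − 0.6533) = 2.884
Loading dose = maintenance dose × R = 532 × 2.884 ≈ 1530 mg

1530 mg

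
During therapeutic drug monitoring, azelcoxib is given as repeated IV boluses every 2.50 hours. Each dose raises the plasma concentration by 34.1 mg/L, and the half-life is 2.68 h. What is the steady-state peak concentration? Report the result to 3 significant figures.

71.6 mg/L

k = ln 2 / 2.68 = 0.2586 h⁻¹
Fraction remaining after one interval: e^(−kτ) = e^(−0.2586 × 2.50) = 0.5238
R = 1 / (1 − 0.5238) = 2.100
Css,max = 34.1 × 2.100 ≈ 71.6 mg/L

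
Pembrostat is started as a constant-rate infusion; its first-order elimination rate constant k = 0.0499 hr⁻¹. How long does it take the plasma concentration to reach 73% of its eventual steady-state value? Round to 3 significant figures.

26.2 hours

f = 1 − e^(−kt)  ⇒  t = −ln(1 − f) / k
t = −ln(1 − 0.73) / 0.04990 = 1.309 / 0.04990 ≈ 26.2 hours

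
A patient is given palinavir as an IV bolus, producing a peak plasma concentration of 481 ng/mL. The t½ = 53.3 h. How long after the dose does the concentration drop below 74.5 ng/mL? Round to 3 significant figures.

k = ln 2 / 53.3 = 0.01300 h⁻¹
C(t) = C₀ e^(−kt)  ⇒  t = ln(C₀/C) / k
t = ln(481/74.5) / 0.01300 = 1.865 / 0.01300 ≈ 143 hours

143 hours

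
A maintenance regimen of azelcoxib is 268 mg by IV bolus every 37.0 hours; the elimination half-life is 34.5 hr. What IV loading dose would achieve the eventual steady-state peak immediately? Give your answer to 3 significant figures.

511 mg

k = ln 2 / 34.5 = 0.02009 hr⁻¹
Accumulation ratio R = 1 / (1 − e^(−kτ)) = 1 / (1 − e^(−0.02009×37.0)) = 1 / (1 − 0.4755) = 1.907
Loading dose = maintenance dose × R = 268 × 1.907 ≈ 511 mg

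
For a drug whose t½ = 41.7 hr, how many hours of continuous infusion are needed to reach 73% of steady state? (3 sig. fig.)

k = ln 2 / 41.7 = 0.01662 hr⁻¹
f = 1 − e^(−kt)  ⇒  t = −ln(1 − f) / k
t = −ln(1 − 0.73) / 0.01662 = 1.309 / 0.01662 ≈ 78.8 hours

78.8 hours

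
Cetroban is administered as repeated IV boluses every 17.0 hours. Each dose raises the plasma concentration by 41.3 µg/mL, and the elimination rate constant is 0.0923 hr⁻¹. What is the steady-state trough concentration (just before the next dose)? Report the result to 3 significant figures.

10.9 µg/mL

Fraction remaining after one interval: e^(−kτ) = e^(−0.09230 × 17.0) = 0.2082
R = 1 / (1 − 0.2082) = 1.263
Css,max = 41.3 × 1.263 = 52.16 µg/mL
Css,min = Css,max × e^(−kτ) = 52.16 × 0.2082 ≈ 10.9 µg/mL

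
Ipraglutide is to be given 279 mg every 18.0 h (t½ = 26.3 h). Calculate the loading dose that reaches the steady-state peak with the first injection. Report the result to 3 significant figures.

k = ln 2 / 26.3 = 0.02636 h⁻¹
Accumulation ratio R = 1 / (1 − e^(−kτ)) = 1 / (1 − e^(−0.02636×18.0)) = 1 / (1 − 0.6223) = 2.647
Loading dose = maintenance dose × R = 279 × 2.647 ≈ 739 mg

739 mg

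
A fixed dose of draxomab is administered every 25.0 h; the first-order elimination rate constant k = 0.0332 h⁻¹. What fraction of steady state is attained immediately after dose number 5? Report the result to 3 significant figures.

f_n = 1 − e^(−nkτ) = 1 − e^(−5 × 0.03320 × 25.0) = 1 − e^(−4.150) = 1 − 0.01576 ≈ 0.984

0.984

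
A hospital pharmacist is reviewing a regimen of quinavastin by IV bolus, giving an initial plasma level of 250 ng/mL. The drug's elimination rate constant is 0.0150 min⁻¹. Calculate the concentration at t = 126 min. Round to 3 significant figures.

37.8 ng/mL

C(t) = C₀ e^(−kt) = 250 × e^(−0.01500 × 126) = 250 × e^(−1.890) = 250 × 0.1511 ≈ 37.8 ng/mL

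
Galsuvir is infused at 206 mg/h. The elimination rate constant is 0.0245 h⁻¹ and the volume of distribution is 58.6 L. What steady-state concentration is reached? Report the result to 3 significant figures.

CL = k · V = 0.0245 × 58.6 = 1.436 L/h
Css = rate / CL = 206 / 1.436 ≈ 143 mg/L

143 mg/L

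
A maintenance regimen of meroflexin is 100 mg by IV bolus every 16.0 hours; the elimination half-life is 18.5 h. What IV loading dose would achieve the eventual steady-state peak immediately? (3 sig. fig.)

222 mg

k = ln 2 / 18.5 = 0.03747 h⁻¹
Accumulation ratio R = 1 / (1 − e^(−kτ)) = 1 / (1 − e^(−0.03747×16.0)) = 1 / (1 − 0.5491) = 2.218
Loading dose = maintenance dose × R = 100 × 2.218 ≈ 222 mg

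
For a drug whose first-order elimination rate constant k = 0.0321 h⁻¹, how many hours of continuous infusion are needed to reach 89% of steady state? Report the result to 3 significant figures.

68.8 hours

f = 1 − e^(−kt)  ⇒  t = −ln(1 − f) / k
t = −ln(1 − 0.89) / 0.03210 = 2.207 / 0.03210 ≈ 68.8 hours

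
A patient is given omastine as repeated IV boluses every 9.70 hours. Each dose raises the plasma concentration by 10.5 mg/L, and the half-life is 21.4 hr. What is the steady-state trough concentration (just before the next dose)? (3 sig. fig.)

28.4 mg/L

k = ln 2 / 21.4 = 0.03239 hr⁻¹
Fraction remaining after one interval: e^(−kτ) = e^(−0.03239 × 9.70) = 0.7304
R = 1 / (1 − 0.7304) = 3.709
Css,max = 10.5 × 3.709 = 38.94 mg/L
Css,min = Css,max × e^(−kτ) = 38.94 × 0.7304 ≈ 28.4 mg/L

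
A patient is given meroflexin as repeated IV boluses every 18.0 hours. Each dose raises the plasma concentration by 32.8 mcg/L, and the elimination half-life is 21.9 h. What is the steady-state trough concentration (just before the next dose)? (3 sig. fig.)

42.7 mcg/L

k = ln 2 / 21.9 = 0.03165 h⁻¹
Fraction remaining after one interval: e^(−kτ) = e^(−0.03165 × 18.0) = 0.5657
R = 1 / (1 − 0.5657) = 2.302
Css,max = 32.8 × 2.302 = 75.52 mcg/L
Css,min = Css,max × e^(−kτ) = 75.52 × 0.5657 ≈ 42.7 mcg/L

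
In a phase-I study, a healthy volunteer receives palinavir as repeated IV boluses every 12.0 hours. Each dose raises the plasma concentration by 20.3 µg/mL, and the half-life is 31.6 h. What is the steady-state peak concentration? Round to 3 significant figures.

87.7 µg/mL

k = ln 2 / 31.6 = 0.02194 h⁻¹
Fraction remaining after one interval: e^(−kτ) = e^(−0.02194 × 12.0) = 0.7686
R = 1 / (1 − 0.7686) = 4.321
Css,max = 20.3 × 4.321 ≈ 87.7 µg/mL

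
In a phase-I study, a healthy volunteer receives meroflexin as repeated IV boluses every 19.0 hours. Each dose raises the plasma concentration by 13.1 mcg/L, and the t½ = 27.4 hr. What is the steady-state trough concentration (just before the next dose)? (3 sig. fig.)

21.2 mcg/L

k = ln 2 / 27.4 = 0.02530 hr⁻¹
Fraction remaining after one interval: e^(−kτ) = e^(−0.02530 × 19.0) = 0.6184
R = 1 / (1 − 0.6184) = 2.620
Css,max = 13.1 × 2.620 = 34.33 mcg/L
Css,min = Css,max × e^(−kτ) = 34.33 × 0.6184 ≈ 21.2 mcg/L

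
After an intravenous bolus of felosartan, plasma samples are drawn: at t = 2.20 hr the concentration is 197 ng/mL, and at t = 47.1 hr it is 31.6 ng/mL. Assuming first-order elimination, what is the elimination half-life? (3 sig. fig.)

17.0 hours

k = ln(C₁/C₂) / (t₂ − t₁) = ln(197/31.6) / (47.1 − 2.20)
  = 1.830 / 44.90 = 0.04076 hr⁻¹
t½ = ln 2 / k = ln 2 / 0.04076 ≈ 17.0 hours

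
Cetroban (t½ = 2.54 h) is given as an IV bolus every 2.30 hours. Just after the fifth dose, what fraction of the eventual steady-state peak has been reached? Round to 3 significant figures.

0.957

k = ln 2 / 2.54 = 0.2729 h⁻¹
f_n = 1 − e^(−nkτ) = 1 − e^(−5 × 0.2729 × 2.30) = 1 − e^(−3.138) = 1 − 0.04336 ≈ 0.957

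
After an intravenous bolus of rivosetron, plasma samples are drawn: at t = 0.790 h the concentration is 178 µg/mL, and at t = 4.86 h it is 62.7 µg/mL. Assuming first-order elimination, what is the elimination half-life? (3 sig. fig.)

k = ln(C₁/C₂) / (t₂ − t₁) = ln(178/62.7) / (4.86 − 0.790)
  = 1.043 / 4.070 = 0.2564 h⁻¹
t½ = ln 2 / k = ln 2 / 0.2564 ≈ 2.70 hours

2.70 hours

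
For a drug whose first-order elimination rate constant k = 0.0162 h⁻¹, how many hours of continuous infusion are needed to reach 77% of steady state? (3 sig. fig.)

90.7 hours

f = 1 − e^(−kt)  ⇒  t = −ln(1 − f) / k
t = −ln(1 − 0.77) / 0.01620 = 1.470 / 0.01620 ≈ 90.7 hours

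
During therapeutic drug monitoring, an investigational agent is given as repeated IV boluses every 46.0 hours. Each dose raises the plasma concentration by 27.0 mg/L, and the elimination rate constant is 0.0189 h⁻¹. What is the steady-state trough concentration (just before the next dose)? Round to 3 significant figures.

Fraction remaining after one interval: e^(−kτ) = e^(−0.01890 × 46.0) = 0.4192
R = 1 / (1 − 0.4192) = 1.722
Css,max = 27.0 × 1.722 = 46.49 mg/L
Css,min = Css,max × e^(−kτ) = 46.49 × 0.4192 ≈ 19.5 mg/L

19.5 mg/L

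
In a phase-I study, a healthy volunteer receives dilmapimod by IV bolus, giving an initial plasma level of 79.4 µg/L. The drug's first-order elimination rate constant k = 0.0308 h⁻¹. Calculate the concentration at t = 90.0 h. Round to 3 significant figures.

4.97 µg/L

C(t) = C₀ e^(−kt) = 79.4 × e^(−0.03080 × 90.0) = 79.4 × e^(−2.772) = 79.4 × 0.06254 ≈ 4.97 µg/L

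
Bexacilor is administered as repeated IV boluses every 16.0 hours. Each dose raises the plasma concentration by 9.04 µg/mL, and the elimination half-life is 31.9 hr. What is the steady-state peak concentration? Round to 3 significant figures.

k = ln 2 / 31.9 = 0.02173 hr⁻¹
Fraction remaining after one interval: e^(−kτ) = e^(−0.02173 × 16.0) = 0.7063
R = 1 / (1 − 0.7063) = 3.405
Css,max = 9.04 × 3.405 ≈ 30.8 µg/mL

30.8 µg/mL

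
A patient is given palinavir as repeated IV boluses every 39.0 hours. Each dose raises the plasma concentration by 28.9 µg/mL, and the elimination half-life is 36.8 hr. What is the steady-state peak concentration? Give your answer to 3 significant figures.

55.5 µg/mL

k = ln 2 / 36.8 = 0.01884 hr⁻¹
Fraction remaining after one interval: e^(−kτ) = e^(−0.01884 × 39.0) = 0.4797
R = 1 / (1 − 0.4797) = 1.922
Css,max = 28.9 × 1.922 ≈ 55.5 µg/mL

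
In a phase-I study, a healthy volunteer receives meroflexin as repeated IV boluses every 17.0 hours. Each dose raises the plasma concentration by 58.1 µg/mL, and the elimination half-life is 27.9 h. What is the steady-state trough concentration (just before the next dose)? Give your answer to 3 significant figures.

k = ln 2 / 27.9 = 0.02484 h⁻¹
Fraction remaining after one interval: e^(−kτ) = e^(−0.02484 × 17.0) = 0.6555
R = 1 / (1 − 0.6555) = 2.903
Css,max = 58.1 × 2.903 = 168.7 µg/mL
Css,min = Css,max × e^(−kτ) = 168.7 × 0.6555 ≈ 111 µg/mL

111 µg/mL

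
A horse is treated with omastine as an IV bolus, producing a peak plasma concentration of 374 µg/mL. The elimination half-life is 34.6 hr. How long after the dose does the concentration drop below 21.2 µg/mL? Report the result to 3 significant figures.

k = ln 2 / 34.6 = 0.02003 hr⁻¹
C(t) = C₀ e^(−kt)  ⇒  t = ln(C₀/C) / k
t = ln(374/21.2) / 0.02003 = 2.870 / 0.02003 ≈ 143 hours

143 hours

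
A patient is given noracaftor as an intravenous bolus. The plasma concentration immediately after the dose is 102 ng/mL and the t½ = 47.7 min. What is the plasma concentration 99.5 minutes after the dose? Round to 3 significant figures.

24.0 ng/mL

k = ln 2 / 47.7 = 0.01453 min⁻¹
99.5 min is 2.086 half-lives, so C = 102 × (1/2)^2.086 = 102 × 0.2355 ≈ 24.0 ng/mL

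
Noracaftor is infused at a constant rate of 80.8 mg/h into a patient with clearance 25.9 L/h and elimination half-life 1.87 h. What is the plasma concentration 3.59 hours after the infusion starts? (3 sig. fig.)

2.30 mg/L

Css = rate / CL = 80.8 / 25.9 = 3.120 mg/L
k = ln 2 / 1.87 = 0.3707 h⁻¹
C(t) = Css (1 − e^(−kt)) = 3.120 × (1 − e^(−1.331)) = 3.120 × 0.7357 ≈ 2.30 mg/L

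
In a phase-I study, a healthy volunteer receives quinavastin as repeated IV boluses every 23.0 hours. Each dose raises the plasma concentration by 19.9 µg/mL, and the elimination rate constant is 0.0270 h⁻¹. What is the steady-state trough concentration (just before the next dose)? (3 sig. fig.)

23.1 µg/mL

Fraction remaining after one interval: e^(−kτ) = e^(−0.02700 × 23.0) = 0.5374
R = 1 / (1 − 0.5374) = 2.162
Css,max = 19.9 × 2.162 = 43.02 µg/mL
Css,min = Css,max × e^(−kτ) = 43.02 × 0.5374 ≈ 23.1 µg/mL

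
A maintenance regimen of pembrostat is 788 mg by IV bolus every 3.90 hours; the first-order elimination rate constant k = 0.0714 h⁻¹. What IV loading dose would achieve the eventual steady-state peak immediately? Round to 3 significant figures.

3240 mg

Accumulation ratio R = 1 / (1 − e^(−kτ)) = 1 / (1 − e^(−0.07140×3.90)) = 1 / (1 − 0.7569) = 4.114
Loading dose = maintenance dose × R = 788 × 4.114 ≈ 3240 mg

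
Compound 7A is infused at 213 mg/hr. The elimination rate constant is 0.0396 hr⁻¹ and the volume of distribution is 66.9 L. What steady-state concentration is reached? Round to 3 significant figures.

80.4 µg/mL

CL = k · V = 0.0396 × 66.9 = 2.649 L/hr
Css = rate / CL = 213 / 2.649 ≈ 80.4 µg/mL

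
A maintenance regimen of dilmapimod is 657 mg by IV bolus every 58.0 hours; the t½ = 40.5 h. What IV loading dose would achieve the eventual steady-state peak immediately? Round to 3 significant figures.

1040 mg

k = ln 2 / 40.5 = 0.01711 h⁻¹
Accumulation ratio R = 1 / (1 − e^(−kτ)) = 1 / (1 − e^(−0.01711×58.0)) = 1 / (1 − 0.3706) = 1.589
Loading dose = maintenance dose × R = 657 × 1.589 ≈ 1040 mg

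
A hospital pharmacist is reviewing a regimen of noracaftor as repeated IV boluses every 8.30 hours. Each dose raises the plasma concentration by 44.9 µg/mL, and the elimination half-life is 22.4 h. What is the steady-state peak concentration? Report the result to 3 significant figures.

198 µg/mL

k = ln 2 / 22.4 = 0.03094 h⁻¹
Fraction remaining after one interval: e^(−kτ) = e^(−0.03094 × 8.30) = 0.7735
R = 1 / (1 − 0.7735) = 4.415
Css,max = 44.9 × 4.415 ≈ 198 µg/mL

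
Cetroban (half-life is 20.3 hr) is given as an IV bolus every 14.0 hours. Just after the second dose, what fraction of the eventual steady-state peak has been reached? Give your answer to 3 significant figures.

0.616

k = ln 2 / 20.3 = 0.03415 hr⁻¹
f_n = 1 − e^(−nkτ) = 1 − e^(−2 × 0.03415 × 14.0) = 1 − e^(−0.9561) = 1 − 0.3844 ≈ 0.616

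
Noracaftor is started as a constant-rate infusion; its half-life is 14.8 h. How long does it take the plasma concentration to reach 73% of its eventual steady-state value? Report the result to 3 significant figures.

k = ln 2 / 14.8 = 0.04683 h⁻¹
f = 1 − e^(−kt)  ⇒  t = −ln(1 − f) / k
t = −ln(1 − 0.73) / 0.04683 = 1.309 / 0.04683 ≈ 28.0 hours

28.0 hours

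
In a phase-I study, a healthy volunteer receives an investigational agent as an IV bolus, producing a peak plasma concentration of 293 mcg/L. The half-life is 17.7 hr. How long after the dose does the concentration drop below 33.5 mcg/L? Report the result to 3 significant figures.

k = ln 2 / 17.7 = 0.03916 hr⁻¹
C(t) = C₀ e^(−kt)  ⇒  t = ln(C₀/C) / k
t = ln(293/33.5) / 0.03916 = 2.169 / 0.03916 ≈ 55.4 hours

55.4 hours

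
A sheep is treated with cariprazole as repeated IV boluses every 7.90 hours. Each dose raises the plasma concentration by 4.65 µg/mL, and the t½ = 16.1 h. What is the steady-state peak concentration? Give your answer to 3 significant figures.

16.1 µg/mL

k = ln 2 / 16.1 = 0.04305 h⁻¹
Fraction remaining after one interval: e^(−kτ) = e^(−0.04305 × 7.90) = 0.7117
R = 1 / (1 − 0.7117) = 3.468
Css,max = 4.65 × 3.468 ≈ 16.1 µg/mL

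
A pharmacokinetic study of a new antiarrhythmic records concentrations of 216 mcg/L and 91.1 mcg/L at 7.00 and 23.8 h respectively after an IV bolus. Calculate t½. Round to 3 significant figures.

13.5 hours

k = ln(C₁/C₂) / (t₂ − t₁) = ln(216/91.1) / (23.8 − 7.00)
  = 0.8633 / 16.80 = 0.05139 h⁻¹
t½ = ln 2 / k = ln 2 / 0.05139 ≈ 13.5 hours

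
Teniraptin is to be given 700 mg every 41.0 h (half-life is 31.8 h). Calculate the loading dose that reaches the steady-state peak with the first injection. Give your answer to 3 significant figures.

1180 mg

k = ln 2 / 31.8 = 0.02180 h⁻¹
Accumulation ratio R = 1 / (1 − e^(−kτ)) = 1 / (1 − e^(−0.02180×41.0)) = 1 / (1 − 0.4091) = 1.692
Loading dose = maintenance dose × R = 700 × 1.692 ≈ 1180 mg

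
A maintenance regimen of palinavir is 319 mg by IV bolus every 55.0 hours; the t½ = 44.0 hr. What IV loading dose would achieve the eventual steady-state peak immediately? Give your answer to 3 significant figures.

k = ln 2 / 44.0 = 0.01575 hr⁻¹
Accumulation ratio R = 1 / (1 − e^(−kτ)) = 1 / (1 − e^(−0.01575×55.0)) = 1 / (1 − 0.4204) = 1.725
Loading dose = maintenance dose × R = 319 × 1.725 ≈ 550 mg

550 mg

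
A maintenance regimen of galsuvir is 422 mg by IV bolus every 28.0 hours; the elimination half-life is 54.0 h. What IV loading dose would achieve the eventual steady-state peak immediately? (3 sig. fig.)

1400 mg

k = ln 2 / 54.0 = 0.01284 h⁻¹
Accumulation ratio R = 1 / (1 − e^(−kτ)) = 1 / (1 − e^(−0.01284×28.0)) = 1 / (1 − 0.6981) = 3.312
Loading dose = maintenance dose × R = 422 × 3.312 ≈ 1400 mg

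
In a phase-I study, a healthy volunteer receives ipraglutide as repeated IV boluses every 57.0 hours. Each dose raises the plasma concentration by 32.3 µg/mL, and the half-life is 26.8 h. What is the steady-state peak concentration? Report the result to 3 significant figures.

41.9 µg/mL

k = ln 2 / 26.8 = 0.02586 h⁻¹
Fraction remaining after one interval: e^(−kτ) = e^(−0.02586 × 57.0) = 0.2290
R = 1 / (1 − 0.2290) = 1.297
Css,max = 32.3 × 1.297 ≈ 41.9 µg/mL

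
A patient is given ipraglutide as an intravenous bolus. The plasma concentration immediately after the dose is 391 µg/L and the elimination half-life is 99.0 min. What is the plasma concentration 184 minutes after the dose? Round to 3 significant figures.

108 µg/L

k = ln 2 / 99.0 = 0.007001 min⁻¹
184 min is 1.859 half-lives, so C = 391 × (1/2)^1.859 = 391 × 0.2757 ≈ 108 µg/L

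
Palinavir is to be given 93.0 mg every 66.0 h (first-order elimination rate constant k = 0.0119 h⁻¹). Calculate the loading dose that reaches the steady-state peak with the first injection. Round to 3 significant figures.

Accumulation ratio R = 1 / (1 − e^(−kτ)) = 1 / (1 − e^(−0.01190×66.0)) = 1 / (1 − 0.4559) = 1.838
Loading dose = maintenance dose × R = 93.0 × 1.838 ≈ 171 mg

171 mg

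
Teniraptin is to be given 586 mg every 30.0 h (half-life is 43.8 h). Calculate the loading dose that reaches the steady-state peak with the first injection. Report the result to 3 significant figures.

1550 mg

k = ln 2 / 43.8 = 0.01583 h⁻¹
Accumulation ratio R = 1 / (1 − e^(−kτ)) = 1 / (1 − e^(−0.01583×30.0)) = 1 / (1 − 0.6220) = 2.646
Loading dose = maintenance dose × R = 586 × 2.646 ≈ 1550 mg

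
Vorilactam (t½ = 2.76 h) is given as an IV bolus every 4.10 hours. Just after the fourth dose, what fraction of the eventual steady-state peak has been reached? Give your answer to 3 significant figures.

k = ln 2 / 2.76 = 0.2511 h⁻¹
f_n = 1 − e^(−nkτ) = 1 − e^(−4 × 0.2511 × 4.10) = 1 − e^(−4.119) = 1 − 0.01627 ≈ 0.984

0.984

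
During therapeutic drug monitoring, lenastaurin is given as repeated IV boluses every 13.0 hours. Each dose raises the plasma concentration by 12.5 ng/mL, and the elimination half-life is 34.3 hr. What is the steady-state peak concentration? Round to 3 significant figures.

54.1 ng/mL

k = ln 2 / 34.3 = 0.02021 hr⁻¹
Fraction remaining after one interval: e^(−kτ) = e^(−0.02021 × 13.0) = 0.7690
R = 1 / (1 − 0.7690) = 4.328
Css,max = 12.5 × 4.328 ≈ 54.1 ng/mL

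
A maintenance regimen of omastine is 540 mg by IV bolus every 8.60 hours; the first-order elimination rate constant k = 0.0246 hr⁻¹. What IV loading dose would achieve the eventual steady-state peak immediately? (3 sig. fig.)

Accumulation ratio R = 1 / (1 − e^(−kτ)) = 1 / (1 − e^(−0.02460×8.60)) = 1 / (1 − 0.8093) = 5.244
Loading dose = maintenance dose × R = 540 × 5.244 ≈ 2830 mg

2830 mg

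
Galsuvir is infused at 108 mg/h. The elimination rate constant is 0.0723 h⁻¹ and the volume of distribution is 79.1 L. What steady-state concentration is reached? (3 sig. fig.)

18.9 µg/mL

CL = k · V = 0.0723 × 79.1 = 5.719 L/h
Css = rate / CL = 108 / 5.719 ≈ 18.9 µg/mL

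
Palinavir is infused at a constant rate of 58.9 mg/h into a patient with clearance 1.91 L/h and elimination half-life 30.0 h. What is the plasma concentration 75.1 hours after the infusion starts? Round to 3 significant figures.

Css = rate / CL = 58.9 / 1.91 = 30.84 µg/mL
k = ln 2 / 30.0 = 0.02310 h⁻¹
C(t) = Css (1 − e^(−kt)) = 30.84 × (1 − e^(−1.735)) = 30.84 × 0.8236 ≈ 25.4 µg/mL

25.4 µg/mL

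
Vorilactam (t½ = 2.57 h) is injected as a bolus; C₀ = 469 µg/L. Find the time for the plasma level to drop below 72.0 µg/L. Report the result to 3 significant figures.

6.95 hours

k = ln 2 / 2.57 = 0.2697 h⁻¹
C(t) = C₀ e^(−kt)  ⇒  t = ln(C₀/C) / k
t = ln(469/72.0) / 0.2697 = 1.874 / 0.2697 ≈ 6.95 hours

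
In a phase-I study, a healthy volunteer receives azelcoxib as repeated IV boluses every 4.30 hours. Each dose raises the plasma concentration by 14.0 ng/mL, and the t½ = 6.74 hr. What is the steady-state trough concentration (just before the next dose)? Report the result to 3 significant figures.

25.2 ng/mL

k = ln 2 / 6.74 = 0.1028 hr⁻¹
Fraction remaining after one interval: e^(−kτ) = e^(−0.1028 × 4.30) = 0.6426
R = 1 / (1 − 0.6426) = 2.798
Css,max = 14.0 × 2.798 = 39.17 ng/mL
Css,min = Css,max × e^(−kτ) = 39.17 × 0.6426 ≈ 25.2 ng/mL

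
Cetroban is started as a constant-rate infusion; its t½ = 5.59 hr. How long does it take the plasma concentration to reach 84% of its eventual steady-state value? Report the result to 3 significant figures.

k = ln 2 / 5.59 = 0.1240 hr⁻¹
f = 1 − e^(−kt)  ⇒  t = −ln(1 − f) / k
t = −ln(1 − 0.84) / 0.1240 = 1.833 / 0.1240 ≈ 14.8 hours

14.8 hours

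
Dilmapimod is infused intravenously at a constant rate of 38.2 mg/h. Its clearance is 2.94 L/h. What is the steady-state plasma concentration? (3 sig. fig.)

13.0 µg/mL

Css = infusion rate / CL = 38.2 / 2.94 ≈ 13.0 µg/mL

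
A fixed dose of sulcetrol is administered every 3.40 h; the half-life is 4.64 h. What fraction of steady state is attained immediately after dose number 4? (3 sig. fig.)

k = ln 2 / 4.64 = 0.1494 h⁻¹
f_n = 1 − e^(−nkτ) = 1 − e^(−4 × 0.1494 × 3.40) = 1 − e^(−2.032) = 1 − 0.1311 ≈ 0.869

0.869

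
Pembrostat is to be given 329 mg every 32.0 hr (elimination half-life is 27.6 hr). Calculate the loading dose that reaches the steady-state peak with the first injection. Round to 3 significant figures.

596 mg

k = ln 2 / 27.6 = 0.02511 hr⁻¹
Accumulation ratio R = 1 / (1 − e^(−kτ)) = 1 / (1 − e^(−0.02511×32.0)) = 1 / (1 − 0.4477) = 1.811
Loading dose = maintenance dose × R = 329 × 1.811 ≈ 596 mg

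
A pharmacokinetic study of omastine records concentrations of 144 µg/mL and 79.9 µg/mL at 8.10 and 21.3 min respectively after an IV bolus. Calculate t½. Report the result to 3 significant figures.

k = ln(C₁/C₂) / (t₂ − t₁) = ln(144/79.9) / (21.3 − 8.10)
  = 0.5890 / 13.20 = 0.04462 min⁻¹
t½ = ln 2 / k = ln 2 / 0.04462 ≈ 15.5 minutes

15.5 minutes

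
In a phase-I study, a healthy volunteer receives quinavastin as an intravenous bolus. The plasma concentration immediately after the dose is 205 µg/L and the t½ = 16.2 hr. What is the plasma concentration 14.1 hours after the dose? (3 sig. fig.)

k = ln 2 / 16.2 = 0.04279 hr⁻¹
14.1 hr is 0.8704 half-lives, so C = 205 × (1/2)^0.8704 = 205 × 0.5470 ≈ 112 µg/L

112 µg/L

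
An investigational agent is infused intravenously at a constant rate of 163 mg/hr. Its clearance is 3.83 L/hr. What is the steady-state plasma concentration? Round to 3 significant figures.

42.6 µg/mL

Css = infusion rate / CL = 163 / 3.83 ≈ 42.6 µg/mL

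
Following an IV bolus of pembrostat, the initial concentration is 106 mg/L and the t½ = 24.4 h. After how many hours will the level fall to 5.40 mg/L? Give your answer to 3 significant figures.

k = ln 2 / 24.4 = 0.02841 h⁻¹
C(t) = C₀ e^(−kt)  ⇒  t = ln(C₀/C) / k
t = ln(106/5.40) / 0.02841 = 2.977 / 0.02841 ≈ 105 hours

105 hours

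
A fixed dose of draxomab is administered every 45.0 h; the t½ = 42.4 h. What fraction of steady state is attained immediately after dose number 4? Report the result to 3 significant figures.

k = ln 2 / 42.4 = 0.01635 h⁻¹
f_n = 1 − e^(−nkτ) = 1 − e^(−4 × 0.01635 × 45.0) = 1 − e^(−2.943) = 1 − 0.05273 ≈ 0.947

0.947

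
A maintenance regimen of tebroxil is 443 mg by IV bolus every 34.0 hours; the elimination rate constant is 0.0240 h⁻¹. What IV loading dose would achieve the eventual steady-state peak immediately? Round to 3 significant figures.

794 mg

Accumulation ratio R = 1 / (1 − e^(−kτ)) = 1 / (1 − e^(−0.02400×34.0)) = 1 / (1 − 0.4422) = 1.793
Loading dose = maintenance dose × R = 443 × 1.793 ≈ 794 mg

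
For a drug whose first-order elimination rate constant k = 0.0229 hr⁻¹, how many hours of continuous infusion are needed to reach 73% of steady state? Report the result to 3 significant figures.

57.2 hours

f = 1 − e^(−kt)  ⇒  t = −ln(1 − f) / k
t = −ln(1 − 0.73) / 0.02290 = 1.309 / 0.02290 ≈ 57.2 hours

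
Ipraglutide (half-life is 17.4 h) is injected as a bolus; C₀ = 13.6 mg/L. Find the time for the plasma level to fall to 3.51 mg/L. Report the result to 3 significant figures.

k = ln 2 / 17.4 = 0.03984 h⁻¹
C(t) = C₀ e^(−kt)  ⇒  t = ln(C₀/C) / k
t = ln(13.6/3.51) / 0.03984 = 1.354 / 0.03984 ≈ 34.0 hours

34.0 hours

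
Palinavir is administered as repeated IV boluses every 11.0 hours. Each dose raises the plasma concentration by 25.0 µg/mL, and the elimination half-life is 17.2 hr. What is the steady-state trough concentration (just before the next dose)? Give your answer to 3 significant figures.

k = ln 2 / 17.2 = 0.04030 hr⁻¹
Fraction remaining after one interval: e^(−kτ) = e^(−0.04030 × 11.0) = 0.6419
R = 1 / (1 − 0.6419) = 2.793
Css,max = 25.0 × 2.793 = 69.82 µg/mL
Css,min = Css,max × e^(−kτ) = 69.82 × 0.6419 ≈ 44.8 µg/mL

44.8 µg/mL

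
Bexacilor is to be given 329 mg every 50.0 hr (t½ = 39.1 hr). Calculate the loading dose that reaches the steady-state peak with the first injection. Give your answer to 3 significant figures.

k = ln 2 / 39.1 = 0.01773 hr⁻¹
Accumulation ratio R = 1 / (1 − e^(−kτ)) = 1 / (1 − e^(−0.01773×50.0)) = 1 / (1 − 0.4121) = 1.701
Loading dose = maintenance dose × R = 329 × 1.701 ≈ 560 mg

560 mg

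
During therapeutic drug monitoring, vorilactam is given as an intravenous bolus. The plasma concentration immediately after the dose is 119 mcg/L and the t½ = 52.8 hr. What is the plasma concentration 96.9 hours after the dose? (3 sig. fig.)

k = ln 2 / 52.8 = 0.01313 hr⁻¹
96.9 hr is 1.835 half-lives, so C = 119 × (1/2)^1.835 = 119 × 0.2802 ≈ 33.3 mcg/L

33.3 mcg/L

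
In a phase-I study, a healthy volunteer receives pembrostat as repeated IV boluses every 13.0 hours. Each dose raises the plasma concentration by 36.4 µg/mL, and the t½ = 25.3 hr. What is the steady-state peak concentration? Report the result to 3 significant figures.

121 µg/mL

k = ln 2 / 25.3 = 0.02740 hr⁻¹
Fraction remaining after one interval: e^(−kτ) = e^(−0.02740 × 13.0) = 0.7004
R = 1 / (1 − 0.7004) = 3.337
Css,max = 36.4 × 3.337 ≈ 121 µg/mL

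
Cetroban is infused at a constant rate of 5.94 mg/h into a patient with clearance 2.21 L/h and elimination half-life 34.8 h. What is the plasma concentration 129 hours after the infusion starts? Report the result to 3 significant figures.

2.48 mg/L

Css = rate / CL = 5.94 / 2.21 = 2.688 mg/L
k = ln 2 / 34.8 = 0.01992 h⁻¹
C(t) = Css (1 − e^(−kt)) = 2.688 × (1 − e^(−2.569)) = 2.688 × 0.9234 ≈ 2.48 mg/L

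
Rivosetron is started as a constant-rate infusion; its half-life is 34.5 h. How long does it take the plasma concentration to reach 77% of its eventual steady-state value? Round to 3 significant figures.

k = ln 2 / 34.5 = 0.02009 h⁻¹
f = 1 − e^(−kt)  ⇒  t = −ln(1 − f) / k
t = −ln(1 − 0.77) / 0.02009 = 1.470 / 0.02009 ≈ 73.2 hours

73.2 hours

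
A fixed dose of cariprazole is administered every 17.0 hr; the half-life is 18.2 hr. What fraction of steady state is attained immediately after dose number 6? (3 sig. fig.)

0.979

k = ln 2 / 18.2 = 0.03809 hr⁻¹
f_n = 1 − e^(−nkτ) = 1 − e^(−6 × 0.03809 × 17.0) = 1 − e^(−3.885) = 1 − 0.02055 ≈ 0.979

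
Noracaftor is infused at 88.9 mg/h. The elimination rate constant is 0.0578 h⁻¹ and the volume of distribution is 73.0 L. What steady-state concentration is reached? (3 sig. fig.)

21.1 µg/mL

CL = k · V = 0.0578 × 73.0 = 4.219 L/h
Css = rate / CL = 88.9 / 4.219 ≈ 21.1 µg/mL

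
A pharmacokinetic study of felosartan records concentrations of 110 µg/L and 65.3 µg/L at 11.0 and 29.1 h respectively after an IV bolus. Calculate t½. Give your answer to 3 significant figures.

k = ln(C₁/C₂) / (t₂ − t₁) = ln(110/65.3) / (29.1 − 11.0)
  = 0.5215 / 18.10 = 0.02881 h⁻¹
t½ = ln 2 / k = ln 2 / 0.02881 ≈ 24.1 hours

24.1 hours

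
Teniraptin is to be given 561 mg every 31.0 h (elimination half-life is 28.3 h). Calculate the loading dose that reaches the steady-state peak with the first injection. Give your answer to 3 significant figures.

k = ln 2 / 28.3 = 0.02449 h⁻¹
Accumulation ratio R = 1 / (1 − e^(−kτ)) = 1 / (1 − e^(−0.02449×31.0)) = 1 / (1 − 0.4680) = 1.880
Loading dose = maintenance dose × R = 561 × 1.880 ≈ 1050 mg

1050 mg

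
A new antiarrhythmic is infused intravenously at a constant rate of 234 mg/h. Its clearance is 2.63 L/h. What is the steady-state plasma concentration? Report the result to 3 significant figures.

89.0 µg/mL

Css = infusion rate / CL = 234 / 2.63 ≈ 89.0 µg/mL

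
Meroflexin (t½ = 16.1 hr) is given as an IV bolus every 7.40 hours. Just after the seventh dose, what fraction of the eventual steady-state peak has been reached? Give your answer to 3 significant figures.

k = ln 2 / 16.1 = 0.04305 hr⁻¹
f_n = 1 − e^(−nkτ) = 1 − e^(−7 × 0.04305 × 7.40) = 1 − e^(−2.230) = 1 − 0.1075 ≈ 0.892

0.892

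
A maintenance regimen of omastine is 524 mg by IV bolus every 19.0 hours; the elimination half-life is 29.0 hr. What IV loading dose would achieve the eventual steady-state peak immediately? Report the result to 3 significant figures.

k = ln 2 / 29.0 = 0.02390 hr⁻¹
Accumulation ratio R = 1 / (1 − e^(−kτ)) = 1 / (1 − e^(−0.02390×19.0)) = 1 / (1 − 0.6350) = 2.740
Loading dose = maintenance dose × R = 524 × 2.740 ≈ 1440 mg

1440 mg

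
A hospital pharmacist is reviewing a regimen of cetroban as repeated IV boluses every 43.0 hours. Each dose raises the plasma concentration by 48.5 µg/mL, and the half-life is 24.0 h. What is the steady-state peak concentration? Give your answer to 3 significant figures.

68.2 µg/mL

k = ln 2 / 24.0 = 0.02888 h⁻¹
Fraction remaining after one interval: e^(−kτ) = e^(−0.02888 × 43.0) = 0.2888
R = 1 / (1 − 0.2888) = 1.406
Css,max = 48.5 × 1.406 ≈ 68.2 µg/mL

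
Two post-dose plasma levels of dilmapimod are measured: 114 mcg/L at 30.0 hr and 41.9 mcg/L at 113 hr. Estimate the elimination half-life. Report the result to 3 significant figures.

k = ln(C₁/C₂) / (t₂ − t₁) = ln(114/41.9) / (113 − 30.0)
  = 1.001 / 83.00 = 0.01206 hr⁻¹
t½ = ln 2 / k = ln 2 / 0.01206 ≈ 57.5 hours

57.5 hours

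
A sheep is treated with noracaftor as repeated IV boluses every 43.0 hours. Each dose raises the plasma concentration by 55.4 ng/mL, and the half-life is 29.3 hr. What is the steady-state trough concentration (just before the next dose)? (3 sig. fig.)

k = ln 2 / 29.3 = 0.02366 hr⁻¹
Fraction remaining after one interval: e^(−kτ) = e^(−0.02366 × 43.0) = 0.3616
R = 1 / (1 − 0.3616) = 1.566
Css,max = 55.4 × 1.566 = 86.78 ng/mL
Css,min = Css,max × e^(−kτ) = 86.78 × 0.3616 ≈ 31.4 ng/mL

31.4 ng/mL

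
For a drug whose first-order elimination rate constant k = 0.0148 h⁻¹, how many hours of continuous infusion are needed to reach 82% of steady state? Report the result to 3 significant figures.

116 hours

f = 1 − e^(−kt)  ⇒  t = −ln(1 − f) / k
t = −ln(1 − 0.82) / 0.01480 = 1.715 / 0.01480 ≈ 116 hours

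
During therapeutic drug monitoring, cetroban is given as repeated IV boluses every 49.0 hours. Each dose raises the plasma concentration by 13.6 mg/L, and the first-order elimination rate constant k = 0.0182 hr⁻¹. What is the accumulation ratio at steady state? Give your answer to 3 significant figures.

1.69

Fraction remaining after one interval: e^(−kτ) = e^(−0.01820 × 49.0) = 0.4099
R = 1 / (1 − 0.4099) = 1 / 0.5901 ≈ 1.69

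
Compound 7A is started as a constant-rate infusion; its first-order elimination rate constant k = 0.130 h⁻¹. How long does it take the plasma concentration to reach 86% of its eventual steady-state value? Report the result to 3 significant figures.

15.1 hours

f = 1 − e^(−kt)  ⇒  t = −ln(1 − f) / k
t = −ln(1 − 0.86) / 0.1300 = 1.966 / 0.1300 ≈ 15.1 hours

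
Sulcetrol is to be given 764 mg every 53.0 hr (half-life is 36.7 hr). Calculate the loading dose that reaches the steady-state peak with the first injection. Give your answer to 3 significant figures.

k = ln 2 / 36.7 = 0.01889 hr⁻¹
Accumulation ratio R = 1 / (1 − e^(−kτ)) = 1 / (1 − e^(−0.01889×53.0)) = 1 / (1 − 0.3675) = 1.581
Loading dose = maintenance dose × R = 764 × 1.581 ≈ 1210 mg

1210 mg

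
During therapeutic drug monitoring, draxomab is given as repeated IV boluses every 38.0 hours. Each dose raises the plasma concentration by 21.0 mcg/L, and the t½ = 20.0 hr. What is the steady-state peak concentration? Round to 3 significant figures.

28.7 mcg/L

k = ln 2 / 20.0 = 0.03466 hr⁻¹
Fraction remaining after one interval: e^(−kτ) = e^(−0.03466 × 38.0) = 0.2679
R = 1 / (1 − 0.2679) = 1.366
Css,max = 21.0 × 1.366 ≈ 28.7 mcg/L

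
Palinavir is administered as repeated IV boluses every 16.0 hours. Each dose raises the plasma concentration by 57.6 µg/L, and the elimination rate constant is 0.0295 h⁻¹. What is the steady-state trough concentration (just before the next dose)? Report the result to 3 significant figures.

Fraction remaining after one interval: e^(−kτ) = e^(−0.02950 × 16.0) = 0.6238
R = 1 / (1 − 0.6238) = 2.658
Css,max = 57.6 × 2.658 = 153.1 µg/L
Css,min = Css,max × e^(−kτ) = 153.1 × 0.6238 ≈ 95.5 µg/L

95.5 µg/L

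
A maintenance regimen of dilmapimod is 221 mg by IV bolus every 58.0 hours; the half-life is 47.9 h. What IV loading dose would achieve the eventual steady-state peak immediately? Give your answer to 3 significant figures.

k = ln 2 / 47.9 = 0.01447 h⁻¹
Accumulation ratio R = 1 / (1 − e^(−kτ)) = 1 / (1 − e^(−0.01447×58.0)) = 1 / (1 − 0.4320) = 1.761
Loading dose = maintenance dose × R = 221 × 1.761 ≈ 389 mg

389 mg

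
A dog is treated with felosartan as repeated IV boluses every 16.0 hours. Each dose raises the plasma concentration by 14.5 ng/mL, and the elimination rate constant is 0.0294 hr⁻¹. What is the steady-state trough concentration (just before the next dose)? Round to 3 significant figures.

Fraction remaining after one interval: e^(−kτ) = e^(−0.02940 × 16.0) = 0.6248
R = 1 / (1 − 0.6248) = 2.665
Css,max = 14.5 × 2.665 = 38.64 ng/mL
Css,min = Css,max × e^(−kτ) = 38.64 × 0.6248 ≈ 24.1 ng/mL

24.1 ng/mL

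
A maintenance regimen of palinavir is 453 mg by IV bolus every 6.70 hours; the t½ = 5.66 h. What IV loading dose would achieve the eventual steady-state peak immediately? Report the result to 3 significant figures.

k = ln 2 / 5.66 = 0.1225 h⁻¹
Accumulation ratio R = 1 / (1 − e^(−kτ)) = 1 / (1 − e^(−0.1225×6.70)) = 1 / (1 − 0.4402) = 1.786
Loading dose = maintenance dose × R = 453 × 1.786 ≈ 809 mg

809 mg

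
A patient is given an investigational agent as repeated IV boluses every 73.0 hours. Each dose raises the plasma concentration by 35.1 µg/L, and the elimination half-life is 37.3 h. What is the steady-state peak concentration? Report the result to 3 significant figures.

47.3 µg/L

k = ln 2 / 37.3 = 0.01858 h⁻¹
Fraction remaining after one interval: e^(−kτ) = e^(−0.01858 × 73.0) = 0.2575
R = 1 / (1 − 0.2575) = 1.347
Css,max = 35.1 × 1.347 ≈ 47.3 µg/L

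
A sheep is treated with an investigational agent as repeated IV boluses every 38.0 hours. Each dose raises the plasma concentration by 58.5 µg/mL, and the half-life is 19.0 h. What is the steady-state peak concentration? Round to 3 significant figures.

k = ln 2 / 19.0 = 0.03648 h⁻¹
Fraction remaining after one interval: e^(−kτ) = e^(−0.03648 × 38.0) = 0.2500
R = 1 / (1 − 0.2500) = 1.333
Css,max = 58.5 × 1.333 ≈ 78.0 µg/mL

78.0 µg/mL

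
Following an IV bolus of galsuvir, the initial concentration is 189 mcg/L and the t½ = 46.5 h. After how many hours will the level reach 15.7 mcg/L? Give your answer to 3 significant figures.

k = ln 2 / 46.5 = 0.01491 h⁻¹
C(t) = C₀ e^(−kt)  ⇒  t = ln(C₀/C) / k
t = ln(189/15.7) / 0.01491 = 2.488 / 0.01491 ≈ 167 hours

167 hours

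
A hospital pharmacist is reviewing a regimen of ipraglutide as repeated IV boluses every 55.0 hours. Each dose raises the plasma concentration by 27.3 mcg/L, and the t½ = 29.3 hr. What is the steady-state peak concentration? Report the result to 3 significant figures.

k = ln 2 / 29.3 = 0.02366 hr⁻¹
Fraction remaining after one interval: e^(−kτ) = e^(−0.02366 × 55.0) = 0.2722
R = 1 / (1 − 0.2722) = 1.374
Css,max = 27.3 × 1.374 ≈ 37.5 mcg/L

37.5 mcg/L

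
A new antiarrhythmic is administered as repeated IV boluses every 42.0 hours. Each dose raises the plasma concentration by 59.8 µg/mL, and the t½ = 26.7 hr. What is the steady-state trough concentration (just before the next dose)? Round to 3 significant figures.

30.3 µg/mL

k = ln 2 / 26.7 = 0.02596 hr⁻¹
Fraction remaining after one interval: e^(−kτ) = e^(−0.02596 × 42.0) = 0.3361
R = 1 / (1 − 0.3361) = 1.506
Css,max = 59.8 × 1.506 = 90.07 µg/mL
Css,min = Css,max × e^(−kτ) = 90.07 × 0.3361 ≈ 30.3 µg/mL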